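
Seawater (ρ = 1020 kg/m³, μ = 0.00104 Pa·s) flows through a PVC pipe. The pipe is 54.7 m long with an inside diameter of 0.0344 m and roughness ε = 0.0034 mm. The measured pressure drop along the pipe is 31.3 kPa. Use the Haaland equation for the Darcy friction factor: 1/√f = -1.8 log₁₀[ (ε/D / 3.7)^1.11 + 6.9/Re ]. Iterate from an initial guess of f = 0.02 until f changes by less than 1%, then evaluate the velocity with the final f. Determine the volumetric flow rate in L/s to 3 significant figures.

Q ≈ 1.25 L/s

Rearranging Darcy-Weisbach: V = √(2·ΔP·D/(f·L·ρ)). With ε/D = 3.4e-06/0.0344 = 9.88e-05, iterate starting from f = 0.02:
  f = 0.02 → V = √(2·3.13e+04·0.0344/(0.02·54.7·1020)) = 1.389 m/s; Re = ρVD/μ = 4.687e+04; f → 0.02128
  f = 0.02128 → V = 1.347 m/s; Re = 4.543e+04; f → 0.02143
Converged (Δf/f < 1%). With the final f = 0.02143: V = √(2·3.13e+04·0.0344/(0.02143·54.7·1020)) = 1.342 m/s.
Q = V·A = 1.342·(π/4·0.0344²) = 0.001247 m³/s = 1.25 L/s.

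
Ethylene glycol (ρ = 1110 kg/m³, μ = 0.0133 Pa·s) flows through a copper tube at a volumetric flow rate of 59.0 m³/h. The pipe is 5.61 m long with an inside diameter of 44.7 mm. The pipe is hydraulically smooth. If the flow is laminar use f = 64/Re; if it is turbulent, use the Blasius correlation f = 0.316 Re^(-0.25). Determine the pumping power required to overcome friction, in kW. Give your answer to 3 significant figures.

Q = 59.0 m³/h = 59.0/3600 = 0.01639 m³/s.
Cross-sectional area A = πD²/4 = π(0.0447)²/4 = 0.001569 m²; mean velocity V = Q/A = 0.01639/0.001569 = 10.44 m/s.
Reynolds number Re = ρVD/μ = 1110 · 10.44 · 0.0447 / 0.0133 = 3.896e+04.
Re > 4000 → turbulent. Smooth-pipe (Blasius): f = 0.316 Re^(-0.25) = 0.316/(3.896e+04)^0.25 = 0.02249.
Darcy-Weisbach: ΔP = f(L/D)(ρV²/2) = 0.02249·(5.61/0.0447)·(1110·10.44²/2) = 0.02249·125.5·6.053e+04 = 1.709e+05 Pa.
Pumping power P = QΔP = 0.01639·1.709e+05 = 2800 W = 2.80 kW.

P ≈ 2.80 kW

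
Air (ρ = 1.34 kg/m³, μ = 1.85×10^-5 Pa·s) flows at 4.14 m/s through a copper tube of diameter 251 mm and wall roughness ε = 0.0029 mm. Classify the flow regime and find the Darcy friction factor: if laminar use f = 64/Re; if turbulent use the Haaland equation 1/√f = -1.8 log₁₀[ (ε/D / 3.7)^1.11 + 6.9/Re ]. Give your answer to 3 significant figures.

f ≈ 0.0190

Re = ρVD/μ = 1.34·4.14·0.251/1.85e-05 = 7.527e+04.
Re > 4000 → turbulent. ε/D = 2.9e-06/0.251 = 1.16e-05; Haaland: 1/√f = -1.8 log₁₀[7.74e-07 + 9.17e-05] = 7.261, so f = 0.01897.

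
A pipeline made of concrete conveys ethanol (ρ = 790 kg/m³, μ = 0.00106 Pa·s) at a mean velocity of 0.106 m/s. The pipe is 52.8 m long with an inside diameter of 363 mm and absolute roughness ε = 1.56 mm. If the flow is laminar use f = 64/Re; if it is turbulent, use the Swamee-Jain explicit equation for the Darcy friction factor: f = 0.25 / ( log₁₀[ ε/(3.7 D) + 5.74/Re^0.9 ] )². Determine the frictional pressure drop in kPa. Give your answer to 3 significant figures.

Reynolds number Re = ρVD/μ = 790 · 0.106 · 0.363 / 0.00106 = 2.868e+04.
Re > 4000 → turbulent. Relative roughness ε/D = 0.00156/0.363 = 0.0043. Swamee-Jain: f = 0.25/(log₁₀[0.0043/3.7 + 5.74/2.868e+04^0.9])² = 0.25/(log₁₀[0.00116 + 0.000559])² = 0.25/(-2.764)² = 0.03271.
Darcy-Weisbach: ΔP = f(L/D)(ρV²/2) = 0.03271·(52.8/0.363)·(790·0.106²/2) = 0.03271·145.5·4.438 = 21.12 Pa.
ΔP = 21.12 Pa = 0.0211 kPa.

ΔP ≈ 0.0211 kPa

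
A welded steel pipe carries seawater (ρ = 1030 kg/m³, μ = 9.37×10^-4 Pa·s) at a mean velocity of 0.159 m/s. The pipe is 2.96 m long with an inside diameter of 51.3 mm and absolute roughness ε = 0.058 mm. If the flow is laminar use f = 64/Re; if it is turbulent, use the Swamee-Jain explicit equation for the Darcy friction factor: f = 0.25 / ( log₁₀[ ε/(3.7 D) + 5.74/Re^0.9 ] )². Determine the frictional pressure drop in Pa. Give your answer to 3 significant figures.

Reynolds number Re = ρVD/μ = 1030 · 0.159 · 0.0513 / 0.000937 = 8966.
Re > 4000 → turbulent. Relative roughness ε/D = 5.8e-05/0.0513 = 0.00113. Swamee-Jain: f = 0.25/(log₁₀[0.00113/3.7 + 5.74/8966^0.9])² = 0.25/(log₁₀[0.000306 + 0.00159])² = 0.25/(-2.722)² = 0.03374.
Darcy-Weisbach: ΔP = f(L/D)(ρV²/2) = 0.03374·(2.96/0.0513)·(1030·0.159²/2) = 0.03374·57.7·13.02 = 25.35 Pa.

ΔP ≈ 25.3 Pa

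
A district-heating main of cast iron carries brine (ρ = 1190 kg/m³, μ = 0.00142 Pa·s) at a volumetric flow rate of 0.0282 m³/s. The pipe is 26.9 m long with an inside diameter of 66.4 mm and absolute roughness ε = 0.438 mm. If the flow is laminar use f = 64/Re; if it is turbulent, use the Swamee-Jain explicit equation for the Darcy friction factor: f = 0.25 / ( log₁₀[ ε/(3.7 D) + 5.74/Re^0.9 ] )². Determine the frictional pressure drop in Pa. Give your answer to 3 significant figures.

ΔP ≈ 533000 Pa

Cross-sectional area A = πD²/4 = π(0.0664)²/4 = 0.003463 m²; mean velocity V = Q/A = 0.0282/0.003463 = 8.144 m/s.
Reynolds number Re = ρVD/μ = 1190 · 8.144 · 0.0664 / 0.00142 = 4.532e+05.
Re > 4000 → turbulent. Relative roughness ε/D = 0.000438/0.0664 = 0.0066. Swamee-Jain: f = 0.25/(log₁₀[0.0066/3.7 + 5.74/4.532e+05^0.9])² = 0.25/(log₁₀[0.00178 + 4.66e-05])² = 0.25/(-2.738)² = 0.03336.
Darcy-Weisbach: ΔP = f(L/D)(ρV²/2) = 0.03336·(26.9/0.0664)·(1190·8.144²/2) = 0.03336·405.1·3.946e+04 = 5.332e+05 Pa.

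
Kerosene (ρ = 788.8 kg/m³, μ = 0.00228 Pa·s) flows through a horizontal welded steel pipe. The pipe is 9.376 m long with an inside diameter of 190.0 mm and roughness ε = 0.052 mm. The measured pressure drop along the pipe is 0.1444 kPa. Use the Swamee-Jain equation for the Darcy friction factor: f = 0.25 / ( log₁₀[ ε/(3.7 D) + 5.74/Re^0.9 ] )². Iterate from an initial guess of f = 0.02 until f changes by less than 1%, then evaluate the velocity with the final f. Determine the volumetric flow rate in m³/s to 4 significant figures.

Rearranging Darcy-Weisbach: V = √(2·ΔP·D/(f·L·ρ)). With ε/D = 5.2e-05/0.19 = 0.000274, iterate starting from f = 0.02:
  f = 0.02 → V = √(2·144.4·0.19/(0.02·9.376·788.8)) = 0.6091 m/s; Re = ρVD/μ = 4.004e+04; f → 0.02279
  f = 0.02279 → V = 0.5705 m/s; Re = 3.75e+04; f → 0.0231
  f = 0.0231 → V = 0.5668 m/s; Re = 3.726e+04; f → 0.02313
Converged (Δf/f < 1%). With the final f = 0.02313: V = √(2·144.4·0.19/(0.02313·9.376·788.8)) = 0.5664 m/s.
Q = V·A = 0.5664·(π/4·0.19²) = 0.01606 m³/s = 0.01606 m³/s.

Q ≈ 0.01606 m³/s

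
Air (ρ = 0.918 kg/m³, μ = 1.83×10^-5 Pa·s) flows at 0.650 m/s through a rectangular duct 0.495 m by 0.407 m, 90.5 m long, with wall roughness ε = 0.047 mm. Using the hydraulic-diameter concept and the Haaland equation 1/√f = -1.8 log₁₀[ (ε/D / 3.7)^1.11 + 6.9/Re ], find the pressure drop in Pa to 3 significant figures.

Hydraulic diameter D_h = 4A/P = 4·(0.495·0.407)/(2·(0.495+0.407)) = 0.8059/1.804 = 0.4467 m.
Re = ρVD_h/μ = 0.918·0.65·0.4467/1.83e-05 = 1.457e+04.
ε/D_h = 4.7e-05/0.4467 = 0.000105; Haaland gives 1/√f = -1.8 log₁₀[8.99e-06+0.000474] = 5.969, so f = 0.02806.
ΔP = f(L/D_h)(ρV²/2) = 0.02806·90.5/0.4467·0.1939 = 1.103 Pa.

ΔP ≈ 1.10 Pa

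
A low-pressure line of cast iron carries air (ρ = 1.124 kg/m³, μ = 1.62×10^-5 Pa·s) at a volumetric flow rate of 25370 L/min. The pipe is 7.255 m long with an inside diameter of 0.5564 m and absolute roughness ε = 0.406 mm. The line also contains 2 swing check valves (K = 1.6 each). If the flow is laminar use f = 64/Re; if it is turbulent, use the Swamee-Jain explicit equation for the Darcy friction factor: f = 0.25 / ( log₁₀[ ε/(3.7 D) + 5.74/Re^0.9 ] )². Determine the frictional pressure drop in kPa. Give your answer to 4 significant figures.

Q = 25370 L/min = 25370/60000 = 0.4228 m³/s.
Cross-sectional area A = πD²/4 = π(0.5564)²/4 = 0.2431 m²; mean velocity V = Q/A = 0.4228/0.2431 = 1.739 m/s.
Reynolds number Re = ρVD/μ = 1.124 · 1.739 · 0.5564 / 1.62e-05 = 6.713e+04.
Re > 4000 → turbulent. Relative roughness ε/D = 0.000406/0.5564 = 0.00073. Swamee-Jain: f = 0.25/(log₁₀[0.00073/3.7 + 5.74/6.713e+04^0.9])² = 0.25/(log₁₀[0.000197 + 0.00026])² = 0.25/(-3.34)² = 0.02241.
Total minor-loss coefficient ΣK = 2·1.6 = 3.2.
ΔP = [f·L/D + ΣK]·(ρV²/2) = [0.02241·7.255/0.5564 + 3.2]·(1.124·1.739²/2) = [0.2922 + 3.2]·1.7 = 5.935 Pa.
ΔP = 5.935 Pa = 0.005935 kPa.

ΔP ≈ 0.005935 kPa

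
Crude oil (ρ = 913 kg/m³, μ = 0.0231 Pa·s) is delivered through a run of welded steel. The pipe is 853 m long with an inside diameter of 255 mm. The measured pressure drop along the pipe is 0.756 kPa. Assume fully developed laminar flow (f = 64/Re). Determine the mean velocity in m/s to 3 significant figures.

V ≈ 0.0780 m/s

For laminar flow, f = 64/Re with Re = ρVD/μ, so Darcy-Weisbach reduces to ΔP = 32μLV/D². Solving for V: V = ΔP·D²/(32μL) = 756·(0.255)²/(32·0.0231·853) = 0.07796 m/s.
Check: Re = ρVD/μ = 913·0.07796·0.255/0.0231 = 785.8 < 2300, so the laminar assumption holds.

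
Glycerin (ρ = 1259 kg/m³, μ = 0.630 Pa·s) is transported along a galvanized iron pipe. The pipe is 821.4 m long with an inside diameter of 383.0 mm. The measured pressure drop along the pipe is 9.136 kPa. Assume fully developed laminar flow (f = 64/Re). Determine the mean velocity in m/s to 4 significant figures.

V ≈ 0.08093 m/s

For laminar flow, f = 64/Re with Re = ρVD/μ, so Darcy-Weisbach reduces to ΔP = 32μLV/D². Solving for V: V = ΔP·D²/(32μL) = 9136·(0.383)²/(32·0.63·821.4) = 0.08093 m/s.
Check: Re = ρVD/μ = 1259·0.08093·0.383/0.63 = 61.94 < 2300, so the laminar assumption holds.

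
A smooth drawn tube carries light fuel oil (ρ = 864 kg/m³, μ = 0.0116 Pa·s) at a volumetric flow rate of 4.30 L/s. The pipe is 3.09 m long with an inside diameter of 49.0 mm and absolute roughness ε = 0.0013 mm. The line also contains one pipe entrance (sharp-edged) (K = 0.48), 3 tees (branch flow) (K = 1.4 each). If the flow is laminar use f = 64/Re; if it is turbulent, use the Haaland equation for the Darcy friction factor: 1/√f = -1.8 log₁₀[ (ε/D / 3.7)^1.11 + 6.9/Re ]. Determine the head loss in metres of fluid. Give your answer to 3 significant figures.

h_f ≈ 1.78 m

Q = 4.30 L/s = 4.30/1000 = 0.0043 m³/s.
Cross-sectional area A = πD²/4 = π(0.049)²/4 = 0.001886 m²; mean velocity V = Q/A = 0.0043/0.001886 = 2.28 m/s.
Reynolds number Re = ρVD/μ = 864 · 2.28 · 0.049 / 0.0116 = 8322.
Re > 4000 → turbulent. Relative roughness ε/D = 1.3e-06/0.049 = 2.65e-05. Haaland: 1/√f = -1.8 log₁₀[(2.65e-05/3.7)^1.11 + 6.9/8322] = -1.8 log₁₀[1.95e-06 + 0.000829] = 5.545, so f = 0.03253.
Total minor-loss coefficient ΣK = 1·0.48 + 3·1.4 = 4.68.
ΔP = [f·L/D + ΣK]·(ρV²/2) = [0.03253·3.09/0.049 + 4.68]·(864·2.28²/2) = [2.051 + 4.68]·2246 = 1.512e+04 Pa.
Head loss h_f = ΔP/(ρg) = 1.512e+04/(864·9.81) = 1.78 m.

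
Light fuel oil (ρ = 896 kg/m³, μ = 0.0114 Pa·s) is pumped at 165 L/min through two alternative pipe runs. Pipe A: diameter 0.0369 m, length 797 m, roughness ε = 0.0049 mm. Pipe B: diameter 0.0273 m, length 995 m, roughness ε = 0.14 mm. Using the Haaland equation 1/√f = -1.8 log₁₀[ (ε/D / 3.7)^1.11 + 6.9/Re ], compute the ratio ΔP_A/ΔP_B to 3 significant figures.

ΔP_A/ΔP_B ≈ 0.159

Pipe A: V = Q/A = 0.00275/0.001069 = 2.572 m/s; Re = 7458; ε/D = 0.000133; Haaland → f = 0.03365; ΔP_A = f(L/D)(ρV²/2) = 2.153e+06 Pa.
Pipe B: V = Q/A = 0.00275/0.0005853 = 4.698 m/s; Re = 1.008e+04; ε/D = 0.00513; Haaland → f = 0.03753; ΔP_B = f(L/D)(ρV²/2) = 1.353e+07 Pa.
ΔP_A/ΔP_B = 2.153e+06/1.353e+07 = 0.159.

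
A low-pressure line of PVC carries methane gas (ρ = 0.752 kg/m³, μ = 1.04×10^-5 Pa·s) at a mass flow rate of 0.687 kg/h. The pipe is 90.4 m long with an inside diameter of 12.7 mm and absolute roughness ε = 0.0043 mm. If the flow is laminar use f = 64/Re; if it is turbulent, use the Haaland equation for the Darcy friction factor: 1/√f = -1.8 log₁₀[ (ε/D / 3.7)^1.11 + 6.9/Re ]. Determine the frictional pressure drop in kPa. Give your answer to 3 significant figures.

ΔP ≈ 0.374 kPa

ṁ = 0.687 kg/h = 0.687/3600 = 0.0001908 kg/s.
A = πD²/4 = π(0.0127)²/4 = 0.0001267 m²; mean velocity V = ṁ/(ρA) = 0.0001908/(0.752 · 0.0001267) = 2.003 m/s.
Reynolds number Re = ρVD/μ = 0.752 · 2.003 · 0.0127 / 1.04e-05 = 1840.
Re < 2300 → laminar flow, so f = 64/Re = 64/1840 = 0.03479 (the turbulent correlation is not needed).
Darcy-Weisbach: ΔP = f(L/D)(ρV²/2) = 0.03479·(90.4/0.0127)·(0.752·2.003²/2) = 0.03479·7118·1.509 = 373.7 Pa.
ΔP = 373.7 Pa = 0.374 kPa.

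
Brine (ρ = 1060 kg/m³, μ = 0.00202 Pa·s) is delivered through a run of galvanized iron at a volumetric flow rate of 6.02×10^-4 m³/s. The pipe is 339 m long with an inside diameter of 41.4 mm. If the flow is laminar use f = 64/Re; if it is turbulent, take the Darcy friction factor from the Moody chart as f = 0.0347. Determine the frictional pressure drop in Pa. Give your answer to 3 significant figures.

ΔP ≈ 30100 Pa

Cross-sectional area A = πD²/4 = π(0.0414)²/4 = 0.001346 m²; mean velocity V = Q/A = 0.000602/0.001346 = 0.4472 m/s.
Reynolds number Re = ρVD/μ = 1060 · 0.4472 · 0.0414 / 0.00202 = 9715.
Re > 4000 → turbulent; use the Moody-chart value f = 0.0347.
Darcy-Weisbach: ΔP = f(L/D)(ρV²/2) = 0.0347·(339/0.0414)·(1060·0.4472²/2) = 0.0347·8188·106 = 3.012e+04 Pa.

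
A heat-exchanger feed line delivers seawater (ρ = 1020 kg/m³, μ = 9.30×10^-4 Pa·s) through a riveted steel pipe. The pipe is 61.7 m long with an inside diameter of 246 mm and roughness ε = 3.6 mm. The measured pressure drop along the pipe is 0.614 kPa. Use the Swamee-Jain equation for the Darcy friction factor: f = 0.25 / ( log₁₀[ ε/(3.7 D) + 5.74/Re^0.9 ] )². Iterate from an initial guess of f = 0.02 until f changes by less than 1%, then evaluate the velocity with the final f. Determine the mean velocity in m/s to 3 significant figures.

Rearranging Darcy-Weisbach: V = √(2·ΔP·D/(f·L·ρ)). With ε/D = 0.0036/0.246 = 0.0146, iterate starting from f = 0.02:
  f = 0.02 → V = √(2·614·0.246/(0.02·61.7·1020)) = 0.4899 m/s; Re = ρVD/μ = 1.322e+05; f → 0.04385
  f = 0.04385 → V = 0.3308 m/s; Re = 8.926e+04; f → 0.04409
Converged (Δf/f < 1%). With the final f = 0.04409: V = √(2·614·0.246/(0.04409·61.7·1020)) = 0.33 m/s.

V ≈ 0.330 m/s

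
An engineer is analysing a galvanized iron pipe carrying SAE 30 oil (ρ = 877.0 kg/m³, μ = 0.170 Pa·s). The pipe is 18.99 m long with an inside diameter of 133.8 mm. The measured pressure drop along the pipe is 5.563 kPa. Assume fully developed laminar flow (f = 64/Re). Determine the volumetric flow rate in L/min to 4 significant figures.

For laminar flow, f = 64/Re with Re = ρVD/μ, so Darcy-Weisbach reduces to ΔP = 32μLV/D². Solving for V: V = ΔP·D²/(32μL) = 5563·(0.1338)²/(32·0.17·18.99) = 0.964 m/s.
Check: Re = ρVD/μ = 877·0.964·0.1338/0.17 = 665.4 < 2300, so the laminar assumption holds.
Q = V·A = 0.964·(π/4·0.1338²) = 0.01356 m³/s = 813.3 L/min.

Q ≈ 813.3 L/min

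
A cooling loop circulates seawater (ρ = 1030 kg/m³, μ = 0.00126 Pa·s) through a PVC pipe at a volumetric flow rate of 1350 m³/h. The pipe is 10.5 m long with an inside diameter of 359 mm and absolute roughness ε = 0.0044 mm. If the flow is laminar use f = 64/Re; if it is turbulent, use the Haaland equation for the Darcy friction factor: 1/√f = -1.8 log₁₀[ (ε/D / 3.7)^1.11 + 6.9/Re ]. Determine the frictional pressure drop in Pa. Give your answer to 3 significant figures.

Q = 1350 m³/h = 1350/3600 = 0.375 m³/s.
Cross-sectional area A = πD²/4 = π(0.359)²/4 = 0.1012 m²; mean velocity V = Q/A = 0.375/0.1012 = 3.705 m/s.
Reynolds number Re = ρVD/μ = 1030 · 3.705 · 0.359 / 0.00126 = 1.087e+06.
Re > 4000 → turbulent. Relative roughness ε/D = 4.4e-06/0.359 = 1.23e-05. Haaland: 1/√f = -1.8 log₁₀[(1.23e-05/3.7)^1.11 + 6.9/1.087e+06] = -1.8 log₁₀[8.27e-07 + 6.35e-06] = 9.26, so f = 0.01166.
Darcy-Weisbach: ΔP = f(L/D)(ρV²/2) = 0.01166·(10.5/0.359)·(1030·3.705²/2) = 0.01166·29.25·7068 = 2411 Pa.

ΔP ≈ 2410 Pa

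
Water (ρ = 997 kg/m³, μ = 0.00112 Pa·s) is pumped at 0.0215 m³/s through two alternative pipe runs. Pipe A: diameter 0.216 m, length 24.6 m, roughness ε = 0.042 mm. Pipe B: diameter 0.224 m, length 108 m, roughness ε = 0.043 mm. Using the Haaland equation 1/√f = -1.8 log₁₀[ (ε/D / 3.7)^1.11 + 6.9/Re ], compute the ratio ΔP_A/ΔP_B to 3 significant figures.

Pipe A: V = Q/A = 0.0215/0.03664 = 0.5867 m/s; Re = 1.128e+05; ε/D = 0.000194; Haaland → f = 0.01834; ΔP_A = f(L/D)(ρV²/2) = 358.4 Pa.
Pipe B: V = Q/A = 0.0215/0.03941 = 0.5456 m/s; Re = 1.088e+05; ε/D = 0.000192; Haaland → f = 0.01843; ΔP_B = f(L/D)(ρV²/2) = 1319 Pa.
ΔP_A/ΔP_B = 358.4/1319 = 0.272.

ΔP_A/ΔP_B ≈ 0.272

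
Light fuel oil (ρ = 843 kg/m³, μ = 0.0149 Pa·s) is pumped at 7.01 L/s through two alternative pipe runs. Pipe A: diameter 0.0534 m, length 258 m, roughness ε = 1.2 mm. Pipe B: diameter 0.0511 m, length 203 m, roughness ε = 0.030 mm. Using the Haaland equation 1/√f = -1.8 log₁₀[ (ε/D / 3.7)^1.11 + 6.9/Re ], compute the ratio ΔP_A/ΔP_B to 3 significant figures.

Pipe A: V = Q/A = 0.00701/0.00224 = 3.13 m/s; Re = 9456; ε/D = 0.0225; Haaland → f = 0.05461; ΔP_A = f(L/D)(ρV²/2) = 1.089e+06 Pa.
Pipe B: V = Q/A = 0.00701/0.002051 = 3.418 m/s; Re = 9882; ε/D = 0.000587; Haaland → f = 0.03171; ΔP_B = f(L/D)(ρV²/2) = 6.203e+05 Pa.
ΔP_A/ΔP_B = 1.089e+06/6.203e+05 = 1.76.

ΔP_A/ΔP_B ≈ 1.76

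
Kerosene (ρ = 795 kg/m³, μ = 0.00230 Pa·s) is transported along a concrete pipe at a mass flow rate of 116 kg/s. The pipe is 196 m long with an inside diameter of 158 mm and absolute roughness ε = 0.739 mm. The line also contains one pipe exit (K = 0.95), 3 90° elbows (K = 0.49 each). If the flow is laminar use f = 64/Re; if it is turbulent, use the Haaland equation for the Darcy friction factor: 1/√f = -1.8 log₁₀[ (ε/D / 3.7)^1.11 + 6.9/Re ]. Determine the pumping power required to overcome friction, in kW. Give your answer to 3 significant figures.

A = πD²/4 = π(0.158)²/4 = 0.01961 m²; mean velocity V = ṁ/(ρA) = 116/(795 · 0.01961) = 7.442 m/s.
Reynolds number Re = ρVD/μ = 795 · 7.442 · 0.158 / 0.0023 = 4.064e+05.
Re > 4000 → turbulent. Relative roughness ε/D = 0.000739/0.158 = 0.00468. Haaland: 1/√f = -1.8 log₁₀[(0.00468/3.7)^1.11 + 6.9/4.064e+05] = -1.8 log₁₀[0.000607 + 1.7e-05] = 5.769, so f = 0.03005.
Total minor-loss coefficient ΣK = 1·0.95 + 3·0.49 = 2.42.
ΔP = [f·L/D + ΣK]·(ρV²/2) = [0.03005·196/0.158 + 2.42]·(795·7.442²/2) = [37.27 + 2.42]·2.201e+04 = 8.738e+05 Pa.
Q = ṁ/ρ = 116/795 = 0.1459 m³/s.
Pumping power P = QΔP = 0.1459·8.738e+05 = 127500 W = 128 kW.

P ≈ 128 kW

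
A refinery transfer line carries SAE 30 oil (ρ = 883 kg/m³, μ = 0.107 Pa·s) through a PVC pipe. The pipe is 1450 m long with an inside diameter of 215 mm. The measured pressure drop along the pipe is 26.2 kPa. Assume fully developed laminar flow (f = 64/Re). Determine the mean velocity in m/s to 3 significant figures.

V ≈ 0.244 m/s

For laminar flow, f = 64/Re with Re = ρVD/μ, so Darcy-Weisbach reduces to ΔP = 32μLV/D². Solving for V: V = ΔP·D²/(32μL) = 2.62e+04·(0.215)²/(32·0.107·1450) = 0.2439 m/s.
Check: Re = ρVD/μ = 883·0.2439·0.215/0.107 = 432.8 < 2300, so the laminar assumption holds.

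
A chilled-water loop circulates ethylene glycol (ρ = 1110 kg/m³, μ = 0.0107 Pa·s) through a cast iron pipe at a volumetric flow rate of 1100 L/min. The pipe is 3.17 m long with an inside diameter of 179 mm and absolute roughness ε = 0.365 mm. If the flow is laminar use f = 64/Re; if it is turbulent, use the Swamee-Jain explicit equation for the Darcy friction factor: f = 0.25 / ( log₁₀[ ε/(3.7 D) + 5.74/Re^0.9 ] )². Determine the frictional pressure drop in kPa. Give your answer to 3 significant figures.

ΔP ≈ 0.168 kPa

Q = 1100 L/min = 1100/60000 = 0.01833 m³/s.
Cross-sectional area A = πD²/4 = π(0.179)²/4 = 0.02516 m²; mean velocity V = Q/A = 0.01833/0.02516 = 0.7285 m/s.
Reynolds number Re = ρVD/μ = 1110 · 0.7285 · 0.179 / 0.0107 = 1.353e+04.
Re > 4000 → turbulent. Relative roughness ε/D = 0.000365/0.179 = 0.00204. Swamee-Jain: f = 0.25/(log₁₀[0.00204/3.7 + 5.74/1.353e+04^0.9])² = 0.25/(log₁₀[0.000551 + 0.0011])² = 0.25/(-2.783)² = 0.03229.
Darcy-Weisbach: ΔP = f(L/D)(ρV²/2) = 0.03229·(3.17/0.179)·(1110·0.7285²/2) = 0.03229·17.71·294.6 = 168.4 Pa.
ΔP = 168.4 Pa = 0.168 kPa.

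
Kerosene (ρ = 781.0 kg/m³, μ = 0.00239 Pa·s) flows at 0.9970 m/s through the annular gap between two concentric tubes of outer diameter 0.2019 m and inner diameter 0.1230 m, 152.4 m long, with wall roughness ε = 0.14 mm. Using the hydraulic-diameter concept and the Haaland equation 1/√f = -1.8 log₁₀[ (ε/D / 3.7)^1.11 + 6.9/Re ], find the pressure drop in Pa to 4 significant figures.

Hydraulic diameter D_h = 4A/P = D_o - D_i = 0.2019 - 0.123 = 0.0789 m.
Re = ρVD_h/μ = 781·0.997·0.0789/0.00239 = 2.571e+04.
ε/D_h = 0.00014/0.0789 = 0.00177; Haaland gives 1/√f = -1.8 log₁₀[0.000207+0.000268] = 5.981, so f = 0.02795.
ΔP = f(L/D_h)(ρV²/2) = 0.02795·152.4/0.0789·388.2 = 2.096e+04 Pa.

ΔP ≈ 20960 Pa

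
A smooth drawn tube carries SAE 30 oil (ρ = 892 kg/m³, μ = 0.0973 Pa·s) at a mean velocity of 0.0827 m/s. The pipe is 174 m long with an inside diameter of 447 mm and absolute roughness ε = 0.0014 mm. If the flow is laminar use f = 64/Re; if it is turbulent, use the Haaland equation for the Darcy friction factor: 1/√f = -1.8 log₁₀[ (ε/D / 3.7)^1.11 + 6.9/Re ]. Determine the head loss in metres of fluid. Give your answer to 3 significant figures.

Reynolds number Re = ρVD/μ = 892 · 0.0827 · 0.447 / 0.0973 = 338.9.
Re < 2300 → laminar flow, so f = 64/Re = 64/338.9 = 0.1888 (the turbulent correlation is not needed).
Darcy-Weisbach: ΔP = f(L/D)(ρV²/2) = 0.1888·(174/0.447)·(892·0.0827²/2) = 0.1888·389.3·3.05 = 224.2 Pa.
Head loss h_f = ΔP/(ρg) = 224.2/(892·9.81) = 0.0256 m.

h_f ≈ 0.0256 m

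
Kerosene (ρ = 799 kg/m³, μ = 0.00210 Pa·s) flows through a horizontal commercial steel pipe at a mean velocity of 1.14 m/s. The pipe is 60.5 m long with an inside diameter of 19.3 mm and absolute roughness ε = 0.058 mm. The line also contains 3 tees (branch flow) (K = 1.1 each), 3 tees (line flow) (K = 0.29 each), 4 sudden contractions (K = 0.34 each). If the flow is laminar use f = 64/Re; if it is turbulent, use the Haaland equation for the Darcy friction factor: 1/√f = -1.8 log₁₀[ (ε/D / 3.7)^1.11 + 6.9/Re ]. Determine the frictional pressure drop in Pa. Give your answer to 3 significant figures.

ΔP ≈ 61700 Pa

Reynolds number Re = ρVD/μ = 799 · 1.14 · 0.0193 / 0.0021 = 8371.
Re > 4000 → turbulent. Relative roughness ε/D = 5.8e-05/0.0193 = 0.00301. Haaland: 1/√f = -1.8 log₁₀[(0.00301/3.7)^1.11 + 6.9/8371] = -1.8 log₁₀[0.000371 + 0.000824] = 5.26, so f = 0.03614.
Total minor-loss coefficient ΣK = 3·1.1 + 3·0.29 + 4·0.34 = 5.53.
ΔP = [f·L/D + ΣK]·(ρV²/2) = [0.03614·60.5/0.0193 + 5.53]·(799·1.14²/2) = [113.3 + 5.53]·519.2 = 6.169e+04 Pa.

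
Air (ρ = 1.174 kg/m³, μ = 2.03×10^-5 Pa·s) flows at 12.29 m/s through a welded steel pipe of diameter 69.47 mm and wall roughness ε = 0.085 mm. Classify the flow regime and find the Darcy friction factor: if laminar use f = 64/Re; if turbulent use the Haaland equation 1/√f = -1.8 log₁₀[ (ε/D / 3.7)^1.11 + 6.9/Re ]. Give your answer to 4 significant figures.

Re = ρVD/μ = 1.174·12.29·0.06947/2.03e-05 = 4.938e+04.
Re > 4000 → turbulent. ε/D = 8.5e-05/0.06947 = 0.00122; Haaland: 1/√f = -1.8 log₁₀[0.000137 + 0.00014] = 6.404, so f = 0.02438.

f ≈ 0.02438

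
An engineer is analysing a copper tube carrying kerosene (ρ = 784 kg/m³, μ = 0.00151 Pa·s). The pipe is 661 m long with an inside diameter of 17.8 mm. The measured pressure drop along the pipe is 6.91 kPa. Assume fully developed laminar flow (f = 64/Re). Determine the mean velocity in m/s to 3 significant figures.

V ≈ 0.0685 m/s

For laminar flow, f = 64/Re with Re = ρVD/μ, so Darcy-Weisbach reduces to ΔP = 32μLV/D². Solving for V: V = ΔP·D²/(32μL) = 6910·(0.0178)²/(32·0.00151·661) = 0.06855 m/s.
Check: Re = ρVD/μ = 784·0.06855·0.0178/0.00151 = 633.5 < 2300, so the laminar assumption holds.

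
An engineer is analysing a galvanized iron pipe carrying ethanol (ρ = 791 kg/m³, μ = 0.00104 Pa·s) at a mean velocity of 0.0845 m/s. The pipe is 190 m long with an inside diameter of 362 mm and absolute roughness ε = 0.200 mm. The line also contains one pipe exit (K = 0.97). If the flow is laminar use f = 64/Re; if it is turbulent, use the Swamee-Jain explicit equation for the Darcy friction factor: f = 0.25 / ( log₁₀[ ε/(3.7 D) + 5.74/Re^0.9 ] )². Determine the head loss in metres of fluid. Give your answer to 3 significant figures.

h_f ≈ 0.00537 m

Reynolds number Re = ρVD/μ = 791 · 0.0845 · 0.362 / 0.00104 = 2.327e+04.
Re > 4000 → turbulent. Relative roughness ε/D = 0.0002/0.362 = 0.000552. Swamee-Jain: f = 0.25/(log₁₀[0.000552/3.7 + 5.74/2.327e+04^0.9])² = 0.25/(log₁₀[0.000149 + 0.000674])² = 0.25/(-3.084)² = 0.02628.
Total minor-loss coefficient ΣK = 1·0.97 = 0.97.
ΔP = [f·L/D + ΣK]·(ρV²/2) = [0.02628·190/0.362 + 0.97]·(791·0.0845²/2) = [13.79 + 0.97]·2.824 = 41.69 Pa.
Head loss h_f = ΔP/(ρg) = 41.69/(791·9.81) = 0.00537 m.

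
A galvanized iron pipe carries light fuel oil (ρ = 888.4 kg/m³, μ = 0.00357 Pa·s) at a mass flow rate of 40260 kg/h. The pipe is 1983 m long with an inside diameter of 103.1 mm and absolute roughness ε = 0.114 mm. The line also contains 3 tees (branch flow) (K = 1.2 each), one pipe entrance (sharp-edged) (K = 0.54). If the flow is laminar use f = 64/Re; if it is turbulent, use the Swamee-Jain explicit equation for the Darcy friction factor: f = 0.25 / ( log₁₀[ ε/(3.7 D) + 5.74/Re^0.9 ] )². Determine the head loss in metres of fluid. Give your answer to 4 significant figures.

ṁ = 40260 kg/h = 40260/3600 = 11.18 kg/s.
A = πD²/4 = π(0.1031)²/4 = 0.008348 m²; mean velocity V = ṁ/(ρA) = 11.18/(888.4 · 0.008348) = 1.508 m/s.
Reynolds number Re = ρVD/μ = 888.4 · 1.508 · 0.1031 / 0.00357 = 3.869e+04.
Re > 4000 → turbulent. Relative roughness ε/D = 0.000114/0.1031 = 0.00111. Swamee-Jain: f = 0.25/(log₁₀[0.00111/3.7 + 5.74/3.869e+04^0.9])² = 0.25/(log₁₀[0.000299 + 0.000427])² = 0.25/(-3.139)² = 0.02537.
Total minor-loss coefficient ΣK = 3·1.2 + 1·0.54 = 4.14.
ΔP = [f·L/D + ΣK]·(ρV²/2) = [0.02537·1983/0.1031 + 4.14]·(888.4·1.508²/2) = [487.9 + 4.14]·1010 = 4.969e+05 Pa.
Head loss h_f = ΔP/(ρg) = 4.969e+05/(888.4·9.81) = 57.02 m.

h_f ≈ 57.02 m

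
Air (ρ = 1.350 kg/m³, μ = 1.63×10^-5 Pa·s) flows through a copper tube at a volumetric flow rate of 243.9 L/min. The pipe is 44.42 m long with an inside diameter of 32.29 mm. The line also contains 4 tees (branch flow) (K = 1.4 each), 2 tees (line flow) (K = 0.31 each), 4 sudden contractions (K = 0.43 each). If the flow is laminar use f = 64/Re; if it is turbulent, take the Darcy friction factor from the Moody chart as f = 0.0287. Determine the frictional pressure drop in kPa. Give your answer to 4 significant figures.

Q = 243.9 L/min = 243.9/60000 = 0.004065 m³/s.
Cross-sectional area A = πD²/4 = π(0.03229)²/4 = 0.0008189 m²; mean velocity V = Q/A = 0.004065/0.0008189 = 4.964 m/s.
Reynolds number Re = ρVD/μ = 1.35 · 4.964 · 0.03229 / 1.63e-05 = 1.328e+04.
Re > 4000 → turbulent; use the Moody-chart value f = 0.0287.
Total minor-loss coefficient ΣK = 4·1.4 + 2·0.31 + 4·0.43 = 7.94.
ΔP = [f·L/D + ΣK]·(ρV²/2) = [0.0287·44.42/0.03229 + 7.94]·(1.35·4.964²/2) = [39.48 + 7.94]·16.63 = 788.8 Pa.
ΔP = 788.8 Pa = 0.7888 kPa.

ΔP ≈ 0.7888 kPa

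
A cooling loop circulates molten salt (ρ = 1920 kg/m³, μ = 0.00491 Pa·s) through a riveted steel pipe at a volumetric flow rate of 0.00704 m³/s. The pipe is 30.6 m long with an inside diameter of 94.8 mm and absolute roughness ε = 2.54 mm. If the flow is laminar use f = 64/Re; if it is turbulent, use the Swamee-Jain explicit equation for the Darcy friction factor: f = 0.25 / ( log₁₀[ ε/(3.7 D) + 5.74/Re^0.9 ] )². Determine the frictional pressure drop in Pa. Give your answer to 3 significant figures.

Cross-sectional area A = πD²/4 = π(0.0948)²/4 = 0.007058 m²; mean velocity V = Q/A = 0.00704/0.007058 = 0.9974 m/s.
Reynolds number Re = ρVD/μ = 1920 · 0.9974 · 0.0948 / 0.00491 = 3.697e+04.
Re > 4000 → turbulent. Relative roughness ε/D = 0.00254/0.0948 = 0.0268. Swamee-Jain: f = 0.25/(log₁₀[0.0268/3.7 + 5.74/3.697e+04^0.9])² = 0.25/(log₁₀[0.00724 + 0.000444])² = 0.25/(-2.114)² = 0.05592.
Darcy-Weisbach: ΔP = f(L/D)(ρV²/2) = 0.05592·(30.6/0.0948)·(1920·0.9974²/2) = 0.05592·322.8·955 = 1.724e+04 Pa.

ΔP ≈ 17200 Pa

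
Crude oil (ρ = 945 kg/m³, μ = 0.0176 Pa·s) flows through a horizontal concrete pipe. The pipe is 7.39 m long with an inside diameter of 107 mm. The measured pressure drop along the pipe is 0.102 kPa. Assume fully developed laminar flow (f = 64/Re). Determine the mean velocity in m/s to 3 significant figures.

V ≈ 0.281 m/s

For laminar flow, f = 64/Re with Re = ρVD/μ, so Darcy-Weisbach reduces to ΔP = 32μLV/D². Solving for V: V = ΔP·D²/(32μL) = 102·(0.107)²/(32·0.0176·7.39) = 0.2806 m/s.
Check: Re = ρVD/μ = 945·0.2806·0.107/0.0176 = 1612 < 2300, so the laminar assumption holds.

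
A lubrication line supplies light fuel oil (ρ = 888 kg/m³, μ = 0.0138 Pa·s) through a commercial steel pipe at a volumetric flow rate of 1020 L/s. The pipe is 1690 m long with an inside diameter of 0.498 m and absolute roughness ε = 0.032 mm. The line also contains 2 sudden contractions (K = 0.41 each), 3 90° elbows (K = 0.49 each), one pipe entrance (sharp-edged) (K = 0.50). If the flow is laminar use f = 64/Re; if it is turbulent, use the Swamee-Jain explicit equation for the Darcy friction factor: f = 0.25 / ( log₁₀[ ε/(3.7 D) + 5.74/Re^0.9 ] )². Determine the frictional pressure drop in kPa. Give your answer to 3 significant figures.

ΔP ≈ 719 kPa

Q = 1020 L/s = 1020/1000 = 1.02 m³/s.
Cross-sectional area A = πD²/4 = π(0.498)²/4 = 0.1948 m²; mean velocity V = Q/A = 1.02/0.1948 = 5.237 m/s.
Reynolds number Re = ρVD/μ = 888 · 5.237 · 0.498 / 0.0138 = 1.678e+05.
Re > 4000 → turbulent. Relative roughness ε/D = 3.2e-05/0.498 = 6.43e-05. Swamee-Jain: f = 0.25/(log₁₀[6.43e-05/3.7 + 5.74/1.678e+05^0.9])² = 0.25/(log₁₀[1.74e-05 + 0.000114])² = 0.25/(-3.882)² = 0.01659.
Total minor-loss coefficient ΣK = 2·0.41 + 3·0.49 + 1·0.5 = 2.79.
ΔP = [f·L/D + ΣK]·(ρV²/2) = [0.01659·1690/0.498 + 2.79]·(888·5.237²/2) = [56.3 + 2.79]·1.218e+04 = 7.195e+05 Pa.
ΔP = 7.195e+05 Pa = 719 kPa.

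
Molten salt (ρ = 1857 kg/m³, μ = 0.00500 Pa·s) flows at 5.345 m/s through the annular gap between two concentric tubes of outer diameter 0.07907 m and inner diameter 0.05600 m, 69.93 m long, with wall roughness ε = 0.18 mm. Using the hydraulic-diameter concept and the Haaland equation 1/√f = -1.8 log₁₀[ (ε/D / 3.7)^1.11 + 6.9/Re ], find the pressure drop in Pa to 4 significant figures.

Hydraulic diameter D_h = 4A/P = D_o - D_i = 0.07907 - 0.056 = 0.02307 m.
Re = ρVD_h/μ = 1857·5.345·0.02307/0.005 = 4.58e+04.
ε/D_h = 0.00018/0.02307 = 0.0078; Haaland gives 1/√f = -1.8 log₁₀[0.00107+0.000151] = 5.244, so f = 0.03637.
ΔP = f(L/D_h)(ρV²/2) = 0.03637·69.93/0.02307·2.653e+04 = 2.924e+06 Pa.

ΔP ≈ 2924000 Pa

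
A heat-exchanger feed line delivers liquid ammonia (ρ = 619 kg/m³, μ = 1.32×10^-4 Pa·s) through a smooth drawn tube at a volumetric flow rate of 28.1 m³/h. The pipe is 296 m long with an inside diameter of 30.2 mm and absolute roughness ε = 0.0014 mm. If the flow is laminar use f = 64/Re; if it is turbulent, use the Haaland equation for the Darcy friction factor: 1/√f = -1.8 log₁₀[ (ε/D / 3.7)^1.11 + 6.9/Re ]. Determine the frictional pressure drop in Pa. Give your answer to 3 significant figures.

ΔP ≈ 4.29×10^6 Pa

Q = 28.1 m³/h = 28.1/3600 = 0.007806 m³/s.
Cross-sectional area A = πD²/4 = π(0.0302)²/4 = 0.0007163 m²; mean velocity V = Q/A = 0.007806/0.0007163 = 10.9 m/s.
Reynolds number Re = ρVD/μ = 619 · 10.9 · 0.0302 / 0.000132 = 1.543e+06.
Re > 4000 → turbulent. Relative roughness ε/D = 1.4e-06/0.0302 = 4.64e-05. Haaland: 1/√f = -1.8 log₁₀[(4.64e-05/3.7)^1.11 + 6.9/1.543e+06] = -1.8 log₁₀[3.62e-06 + 4.47e-06] = 9.166, so f = 0.0119.
Darcy-Weisbach: ΔP = f(L/D)(ρV²/2) = 0.0119·(296/0.0302)·(619·10.9²/2) = 0.0119·9801·3.675e+04 = 4.288e+06 Pa.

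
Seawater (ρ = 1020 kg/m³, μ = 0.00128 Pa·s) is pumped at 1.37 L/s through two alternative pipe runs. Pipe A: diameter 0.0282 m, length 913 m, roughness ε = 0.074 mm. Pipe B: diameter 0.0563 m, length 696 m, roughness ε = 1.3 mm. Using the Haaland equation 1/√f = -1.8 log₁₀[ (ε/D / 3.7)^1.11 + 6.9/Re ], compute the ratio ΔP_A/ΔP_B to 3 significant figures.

Pipe A: V = Q/A = 0.00137/0.0006246 = 2.193 m/s; Re = 4.929e+04; ε/D = 0.00262; Haaland → f = 0.0277; ΔP_A = f(L/D)(ρV²/2) = 2.201e+06 Pa.
Pipe B: V = Q/A = 0.00137/0.002489 = 0.5503 m/s; Re = 2.469e+04; ε/D = 0.0231; Haaland → f = 0.05294; ΔP_B = f(L/D)(ρV²/2) = 1.011e+05 Pa.
ΔP_A/ΔP_B = 2.201e+06/1.011e+05 = 21.8.

ΔP_A/ΔP_B ≈ 21.8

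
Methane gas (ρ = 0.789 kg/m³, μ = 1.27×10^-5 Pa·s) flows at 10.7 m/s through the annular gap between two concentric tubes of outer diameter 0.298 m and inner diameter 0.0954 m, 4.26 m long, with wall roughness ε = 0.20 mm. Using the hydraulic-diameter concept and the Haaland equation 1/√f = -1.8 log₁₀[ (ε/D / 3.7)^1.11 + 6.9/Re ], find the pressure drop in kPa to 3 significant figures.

Hydraulic diameter D_h = 4A/P = D_o - D_i = 0.298 - 0.0954 = 0.2026 m.
Re = ρVD_h/μ = 0.789·10.7·0.2026/1.27e-05 = 1.347e+05.
ε/D_h = 0.0002/0.2026 = 0.000987; Haaland gives 1/√f = -1.8 log₁₀[0.000108+5.12e-05] = 6.837, so f = 0.02139.
ΔP = f(L/D_h)(ρV²/2) = 0.02139·4.26/0.2026·45.17 = 20.32 Pa.
ΔP = 0.0203 kPa.

ΔP ≈ 0.0203 kPa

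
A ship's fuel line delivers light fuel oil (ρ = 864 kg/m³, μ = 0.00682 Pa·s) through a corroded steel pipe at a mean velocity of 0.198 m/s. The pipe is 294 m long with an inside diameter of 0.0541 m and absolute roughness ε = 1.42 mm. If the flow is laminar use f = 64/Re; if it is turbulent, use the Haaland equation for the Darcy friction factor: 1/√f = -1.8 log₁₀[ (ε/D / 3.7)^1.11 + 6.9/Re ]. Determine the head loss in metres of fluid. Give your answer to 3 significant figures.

h_f ≈ 0.512 m

Reynolds number Re = ρVD/μ = 864 · 0.198 · 0.0541 / 0.00682 = 1357.
Re < 2300 → laminar flow, so f = 64/Re = 64/1357 = 0.04716 (the turbulent correlation is not needed).
Darcy-Weisbach: ΔP = f(L/D)(ρV²/2) = 0.04716·(294/0.0541)·(864·0.198²/2) = 0.04716·5434·16.94 = 4341 Pa.
Head loss h_f = ΔP/(ρg) = 4341/(864·9.81) = 0.512 m.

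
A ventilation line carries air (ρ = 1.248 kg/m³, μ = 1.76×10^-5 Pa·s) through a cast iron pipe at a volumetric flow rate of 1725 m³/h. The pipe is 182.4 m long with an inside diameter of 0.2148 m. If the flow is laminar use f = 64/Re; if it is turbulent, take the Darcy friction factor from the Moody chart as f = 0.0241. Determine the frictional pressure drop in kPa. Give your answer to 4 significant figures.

ΔP ≈ 2.233 kPa

Q = 1725 m³/h = 1725/3600 = 0.4792 m³/s.
Cross-sectional area A = πD²/4 = π(0.2148)²/4 = 0.03624 m²; mean velocity V = Q/A = 0.4792/0.03624 = 13.22 m/s.
Reynolds number Re = ρVD/μ = 1.248 · 13.22 · 0.2148 / 1.76e-05 = 2.014e+05.
Re > 4000 → turbulent; use the Moody-chart value f = 0.0241.
Darcy-Weisbach: ΔP = f(L/D)(ρV²/2) = 0.0241·(182.4/0.2148)·(1.248·13.22²/2) = 0.0241·849.2·109.1 = 2233 Pa.
ΔP = 2233 Pa = 2.233 kPa.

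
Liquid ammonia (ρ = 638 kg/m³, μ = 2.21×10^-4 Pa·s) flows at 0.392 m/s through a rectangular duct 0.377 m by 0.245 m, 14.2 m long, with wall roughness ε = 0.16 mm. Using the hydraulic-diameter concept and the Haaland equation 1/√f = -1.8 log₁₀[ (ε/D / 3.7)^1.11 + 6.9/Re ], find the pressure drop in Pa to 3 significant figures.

ΔP ≈ 42.6 Pa

Hydraulic diameter D_h = 4A/P = 4·(0.377·0.245)/(2·(0.377+0.245)) = 0.3695/1.244 = 0.297 m.
Re = ρVD_h/μ = 638·0.392·0.297/0.000221 = 3.361e+05.
ε/D_h = 0.00016/0.297 = 0.000539; Haaland gives 1/√f = -1.8 log₁₀[5.51e-05+2.05e-05] = 7.418, so f = 0.01817.
ΔP = f(L/D_h)(ρV²/2) = 0.01817·14.2/0.297·49.02 = 42.59 Pa.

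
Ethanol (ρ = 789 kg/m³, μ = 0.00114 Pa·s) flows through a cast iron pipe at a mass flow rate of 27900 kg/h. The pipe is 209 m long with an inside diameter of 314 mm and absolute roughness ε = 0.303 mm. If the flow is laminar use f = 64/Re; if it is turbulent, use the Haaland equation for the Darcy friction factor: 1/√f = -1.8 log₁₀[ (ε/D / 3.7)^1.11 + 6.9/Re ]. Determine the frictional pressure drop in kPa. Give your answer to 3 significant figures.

ΔP ≈ 0.110 kPa

ṁ = 27900 kg/h = 27900/3600 = 7.75 kg/s.
A = πD²/4 = π(0.314)²/4 = 0.07744 m²; mean velocity V = ṁ/(ρA) = 7.75/(789 · 0.07744) = 0.1268 m/s.
Reynolds number Re = ρVD/μ = 789 · 0.1268 · 0.314 / 0.00114 = 2.757e+04.
Re > 4000 → turbulent. Relative roughness ε/D = 0.000303/0.314 = 0.000965. Haaland: 1/√f = -1.8 log₁₀[(0.000965/3.7)^1.11 + 6.9/2.757e+04] = -1.8 log₁₀[0.000105 + 0.00025] = 6.208, so f = 0.02594.
Darcy-Weisbach: ΔP = f(L/D)(ρV²/2) = 0.02594·(209/0.314)·(789·0.1268²/2) = 0.02594·665.6·6.347 = 109.6 Pa.
ΔP = 109.6 Pa = 0.110 kPa.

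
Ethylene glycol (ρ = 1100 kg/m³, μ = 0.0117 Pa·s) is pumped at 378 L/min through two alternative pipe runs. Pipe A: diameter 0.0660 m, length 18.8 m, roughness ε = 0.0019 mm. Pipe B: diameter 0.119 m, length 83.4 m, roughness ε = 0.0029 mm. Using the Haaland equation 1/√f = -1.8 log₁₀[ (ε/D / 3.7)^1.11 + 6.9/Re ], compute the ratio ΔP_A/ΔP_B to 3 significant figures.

ΔP_A/ΔP_B ≈ 3.64

Pipe A: V = Q/A = 0.0063/0.003421 = 1.841 m/s; Re = 1.143e+04; ε/D = 2.88e-05; Haaland → f = 0.02981; ΔP_A = f(L/D)(ρV²/2) = 1.584e+04 Pa.
Pipe B: V = Q/A = 0.0063/0.01112 = 0.5664 m/s; Re = 6337; ε/D = 2.44e-05; Haaland → f = 0.03517; ΔP_B = f(L/D)(ρV²/2) = 4350 Pa.
ΔP_A/ΔP_B = 1.584e+04/4350 = 3.64.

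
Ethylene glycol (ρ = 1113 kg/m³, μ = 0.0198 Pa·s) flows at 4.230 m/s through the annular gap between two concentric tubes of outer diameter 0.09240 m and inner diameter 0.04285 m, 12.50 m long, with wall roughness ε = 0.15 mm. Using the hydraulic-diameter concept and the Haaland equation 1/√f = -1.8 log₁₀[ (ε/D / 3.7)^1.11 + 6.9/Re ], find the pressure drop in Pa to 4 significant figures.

Hydraulic diameter D_h = 4A/P = D_o - D_i = 0.0924 - 0.04285 = 0.04955 m.
Re = ρVD_h/μ = 1113·4.23·0.04955/0.0198 = 1.178e+04.
ε/D_h = 0.00015/0.04955 = 0.00303; Haaland gives 1/√f = -1.8 log₁₀[0.000374+0.000586] = 5.432, so f = 0.03389.
ΔP = f(L/D_h)(ρV²/2) = 0.03389·12.5/0.04955·9957 = 8.513e+04 Pa.

ΔP ≈ 85130 Pa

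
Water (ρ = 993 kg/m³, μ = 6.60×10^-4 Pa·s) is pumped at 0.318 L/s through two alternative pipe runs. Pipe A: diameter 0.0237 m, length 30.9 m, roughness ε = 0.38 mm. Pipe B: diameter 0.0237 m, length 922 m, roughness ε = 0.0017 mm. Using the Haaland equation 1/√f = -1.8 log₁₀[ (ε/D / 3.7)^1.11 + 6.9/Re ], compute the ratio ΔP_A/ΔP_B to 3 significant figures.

Pipe A: V = Q/A = 0.000318/0.0004412 = 0.7208 m/s; Re = 2.57e+04; ε/D = 0.016; Haaland → f = 0.04649; ΔP_A = f(L/D)(ρV²/2) = 1.564e+04 Pa.
Pipe B: V = Q/A = 0.000318/0.0004412 = 0.7208 m/s; Re = 2.57e+04; ε/D = 7.17e-05; Haaland → f = 0.02433; ΔP_B = f(L/D)(ρV²/2) = 2.442e+05 Pa.
ΔP_A/ΔP_B = 1.564e+04/2.442e+05 = 0.0640.

ΔP_A/ΔP_B ≈ 0.0640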